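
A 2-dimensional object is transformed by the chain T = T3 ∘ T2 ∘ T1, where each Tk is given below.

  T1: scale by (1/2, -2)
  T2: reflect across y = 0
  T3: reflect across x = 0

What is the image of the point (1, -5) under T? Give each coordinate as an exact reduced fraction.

T(p) = (-1/2, -10)

T1 scale by (1/2, -2): (1, -5) → (1/2, 10)
T2 reflect across y = 0: (1/2, 10) → (1/2, -10)
T3 reflect across x = 0: (1/2, -10) → (-1/2, -10)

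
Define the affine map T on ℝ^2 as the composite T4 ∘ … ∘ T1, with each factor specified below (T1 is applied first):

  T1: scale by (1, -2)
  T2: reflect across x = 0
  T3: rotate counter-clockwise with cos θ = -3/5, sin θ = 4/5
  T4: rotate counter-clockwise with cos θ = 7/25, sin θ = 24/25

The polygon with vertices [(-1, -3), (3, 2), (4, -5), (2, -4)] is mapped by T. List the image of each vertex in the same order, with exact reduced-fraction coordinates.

image vertices: (147/125, -746/125), (7/5, 24/5), (908/125, -994/125), (586/125, -848/125)

T1 scale by (1, -2): (-1, -3) → (-1, 6); (3, 2) → (3, -4); (4, -5) → (4, 10); (2, -4) → (2, 8)
T2 reflect across x = 0: (-1, 6) → (1, 6); (3, -4) → (-3, -4); (4, 10) → (-4, 10); (2, 8) → (-2, 8)
T3 rotate counter-clockwise with cos θ = -3/5, sin θ = 4/5: (1, 6) → (-27/5, -14/5); (-3, -4) → (5, 0); (-4, 10) → (-28/5, -46/5); (-2, 8) → (-26/5, -32/5)
T4 rotate counter-clockwise with cos θ = 7/25, sin θ = 24/25: (-27/5, -14/5) → (147/125, -746/125); (5, 0) → (7/5, 24/5); (-28/5, -46/5) → (908/125, -994/125); (-26/5, -32/5) → (586/125, -848/125)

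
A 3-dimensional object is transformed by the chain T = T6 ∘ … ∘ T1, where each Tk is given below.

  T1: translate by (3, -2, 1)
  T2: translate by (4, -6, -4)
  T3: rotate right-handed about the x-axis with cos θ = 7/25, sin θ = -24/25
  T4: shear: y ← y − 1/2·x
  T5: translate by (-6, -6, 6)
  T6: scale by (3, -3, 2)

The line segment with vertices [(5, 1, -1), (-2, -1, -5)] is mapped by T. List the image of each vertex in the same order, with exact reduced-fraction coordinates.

T1 translate by (3, -2, 1): (5, 1, -1) → (8, -1, 0); (-2, -1, -5) → (1, -3, -4)
T2 translate by (4, -6, -4): (8, -1, 0) → (12, -7, -4); (1, -3, -4) → (5, -9, -8)
T3 rotate right-handed about the x-axis with cos θ = 7/25, sin θ = -24/25: (12, -7, -4) → (12, -29/5, 28/5); (5, -9, -8) → (5, -51/5, 32/5)
T4 shear: y ← y − 1/2·x: (12, -29/5, 28/5) → (12, -59/5, 28/5); (5, -51/5, 32/5) → (5, -127/10, 32/5)
T5 translate by (-6, -6, 6): (12, -59/5, 28/5) → (6, -89/5, 58/5); (5, -127/10, 32/5) → (-1, -187/10, 62/5)
T6 scale by (3, -3, 2): (6, -89/5, 58/5) → (18, 267/5, 116/5); (-1, -187/10, 62/5) → (-3, 561/10, 124/5)

image vertices: (18, 267/5, 116/5), (-3, 561/10, 124/5)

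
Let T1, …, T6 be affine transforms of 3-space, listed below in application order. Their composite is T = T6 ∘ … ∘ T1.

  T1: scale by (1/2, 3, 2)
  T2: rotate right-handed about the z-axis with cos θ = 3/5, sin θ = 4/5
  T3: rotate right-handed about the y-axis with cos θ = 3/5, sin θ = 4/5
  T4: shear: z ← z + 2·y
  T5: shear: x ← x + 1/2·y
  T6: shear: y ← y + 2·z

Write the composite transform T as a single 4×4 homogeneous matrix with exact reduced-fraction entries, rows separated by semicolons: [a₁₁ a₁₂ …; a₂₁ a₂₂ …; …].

T = [19/50 -27/50 8/5 0; 38/25 321/25 12/5 0; 14/25 138/25 6/5 0; 0 0 0 1]

T1 = [1/2 0 0 0; 0 3 0 0; 0 0 2 0; 0 0 0 1]
T2·T1 = [3/10 -12/5 0 0; 2/5 9/5 0 0; 0 0 2 0; 0 0 0 1]
T3·…·T1 = [9/50 -36/25 8/5 0; 2/5 9/5 0 0; -6/25 48/25 6/5 0; 0 0 0 1]
T4·…·T1 = [9/50 -36/25 8/5 0; 2/5 9/5 0 0; 14/25 138/25 6/5 0; 0 0 0 1]
T5·…·T1 = [19/50 -27/50 8/5 0; 2/5 9/5 0 0; 14/25 138/25 6/5 0; 0 0 0 1]
T6·…·T1 = [19/50 -27/50 8/5 0; 38/25 321/25 12/5 0; 14/25 138/25 6/5 0; 0 0 0 1]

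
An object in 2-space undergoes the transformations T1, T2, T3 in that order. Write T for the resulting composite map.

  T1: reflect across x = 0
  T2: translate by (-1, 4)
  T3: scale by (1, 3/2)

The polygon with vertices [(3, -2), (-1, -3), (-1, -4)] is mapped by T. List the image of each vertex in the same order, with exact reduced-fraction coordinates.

T1 reflect across x = 0: (3, -2) → (-3, -2); (-1, -3) → (1, -3); (-1, -4) → (1, -4)
T2 translate by (-1, 4): (-3, -2) → (-4, 2); (1, -3) → (0, 1); (1, -4) → (0, 0)
T3 scale by (1, 3/2): (-4, 2) → (-4, 3); (0, 1) → (0, 3/2); (0, 0) → (0, 0)

image vertices: (-4, 3), (0, 3/2), (0, 0)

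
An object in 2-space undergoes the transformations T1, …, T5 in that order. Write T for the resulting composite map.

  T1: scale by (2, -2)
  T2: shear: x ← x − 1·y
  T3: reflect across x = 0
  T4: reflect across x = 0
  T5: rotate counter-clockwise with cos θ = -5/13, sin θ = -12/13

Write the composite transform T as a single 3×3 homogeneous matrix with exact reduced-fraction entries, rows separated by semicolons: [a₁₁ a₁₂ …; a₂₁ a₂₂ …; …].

T1 = [2 0 0; 0 -2 0; 0 0 1]
T2·T1 = [2 2 0; 0 -2 0; 0 0 1]
T3·…·T1 = [-2 -2 0; 0 -2 0; 0 0 1]
T4·…·T1 = [2 2 0; 0 -2 0; 0 0 1]
T5·…·T1 = [-10/13 -34/13 0; -24/13 -14/13 0; 0 0 1]

T = [-10/13 -34/13 0; -24/13 -14/13 0; 0 0 1]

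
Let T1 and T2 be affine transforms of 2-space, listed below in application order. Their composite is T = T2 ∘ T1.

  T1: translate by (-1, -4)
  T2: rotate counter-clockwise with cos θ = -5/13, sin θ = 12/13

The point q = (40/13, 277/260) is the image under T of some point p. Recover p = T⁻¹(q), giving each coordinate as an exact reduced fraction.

p = (4/5, 3/4)

T1 = [1 0 -1; 0 1 -4; 0 0 1]
T2·T1 = [-5/13 -12/13 53/13; 12/13 -5/13 8/13; 0 0 1]
det M = 1; M⁻¹ = [-5/13 12/13 1; -12/13 -5/13 4; 0 0 1]
M⁻¹ · (40/13, 277/260)ᵀ = (4/5, 3/4)ᵀ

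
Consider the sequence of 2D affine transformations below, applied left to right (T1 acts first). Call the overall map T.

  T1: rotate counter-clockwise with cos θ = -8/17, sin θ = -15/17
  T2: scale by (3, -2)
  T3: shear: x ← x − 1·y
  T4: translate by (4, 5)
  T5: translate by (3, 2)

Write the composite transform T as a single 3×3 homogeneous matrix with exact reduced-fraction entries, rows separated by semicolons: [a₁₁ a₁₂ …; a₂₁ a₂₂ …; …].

T = [-54/17 29/17 7; 30/17 16/17 7; 0 0 1]

T1 = [-8/17 15/17 0; -15/17 -8/17 0; 0 0 1]
T2·T1 = [-24/17 45/17 0; 30/17 16/17 0; 0 0 1]
T3·…·T1 = [-54/17 29/17 0; 30/17 16/17 0; 0 0 1]
T4·…·T1 = [-54/17 29/17 4; 30/17 16/17 5; 0 0 1]
T5·…·T1 = [-54/17 29/17 7; 30/17 16/17 7; 0 0 1]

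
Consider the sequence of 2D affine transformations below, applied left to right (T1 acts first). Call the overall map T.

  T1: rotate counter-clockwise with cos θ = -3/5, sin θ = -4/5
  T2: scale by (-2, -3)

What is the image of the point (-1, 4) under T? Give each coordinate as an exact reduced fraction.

T(p) = (-38/5, 24/5)

T1 rotate counter-clockwise with cos θ = -3/5, sin θ = -4/5: (-1, 4) → (19/5, -8/5)
T2 scale by (-2, -3): (19/5, -8/5) → (-38/5, 24/5)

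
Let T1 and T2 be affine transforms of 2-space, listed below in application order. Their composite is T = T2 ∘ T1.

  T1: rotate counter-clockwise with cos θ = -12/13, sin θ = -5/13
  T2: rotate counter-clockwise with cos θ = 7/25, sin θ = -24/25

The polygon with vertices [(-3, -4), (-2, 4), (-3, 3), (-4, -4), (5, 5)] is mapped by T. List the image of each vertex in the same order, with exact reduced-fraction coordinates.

image vertices: (1624/325, 57/325), (-604/325, -1322/325), (-147/325, -1371/325), (1828/325, -196/325), (-457/65, 49/65)

T1 rotate counter-clockwise with cos θ = -12/13, sin θ = -5/13: (-3, -4) → (16/13, 63/13); (-2, 4) → (44/13, -38/13); (-3, 3) → (51/13, -21/13); (-4, -4) → (28/13, 68/13); (5, 5) → (-35/13, -85/13)
T2 rotate counter-clockwise with cos θ = 7/25, sin θ = -24/25: (16/13, 63/13) → (1624/325, 57/325); (44/13, -38/13) → (-604/325, -1322/325); (51/13, -21/13) → (-147/325, -1371/325); (28/13, 68/13) → (1828/325, -196/325); (-35/13, -85/13) → (-457/65, 49/65)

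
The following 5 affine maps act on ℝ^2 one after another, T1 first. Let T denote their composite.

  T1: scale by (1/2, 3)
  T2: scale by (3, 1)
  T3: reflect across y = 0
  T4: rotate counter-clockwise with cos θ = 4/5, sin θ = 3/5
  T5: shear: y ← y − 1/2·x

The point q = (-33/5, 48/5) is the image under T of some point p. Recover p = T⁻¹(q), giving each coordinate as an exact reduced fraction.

T1 = [1/2 0 0; 0 3 0; 0 0 1]
T2·T1 = [3/2 0 0; 0 3 0; 0 0 1]
T3·…·T1 = [3/2 0 0; 0 -3 0; 0 0 1]
T4·…·T1 = [6/5 9/5 0; 9/10 -12/5 0; 0 0 1]
T5·…·T1 = [6/5 9/5 0; 3/10 -33/10 0; 0 0 1]
det M = -9/2; M⁻¹ = [11/15 2/5 0; 1/15 -4/15 0; 0 0 1]
M⁻¹ · (-33/5, 48/5)ᵀ = (-1, -3)ᵀ

p = (-1, -3)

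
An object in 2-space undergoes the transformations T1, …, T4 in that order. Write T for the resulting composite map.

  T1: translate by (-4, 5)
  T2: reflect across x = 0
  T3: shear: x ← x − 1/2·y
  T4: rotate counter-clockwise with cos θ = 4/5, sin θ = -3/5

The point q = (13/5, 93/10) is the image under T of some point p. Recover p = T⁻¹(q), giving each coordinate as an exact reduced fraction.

T1 = [1 0 -4; 0 1 5; 0 0 1]
T2·T1 = [-1 0 4; 0 1 5; 0 0 1]
T3·…·T1 = [-1 -1/2 3/2; 0 1 5; 0 0 1]
T4·…·T1 = [-4/5 1/5 21/5; 3/5 11/10 31/10; 0 0 1]
det M = -1; M⁻¹ = [-11/10 1/5 4; 3/5 4/5 -5; 0 0 1]
M⁻¹ · (13/5, 93/10)ᵀ = (3, 4)ᵀ

p = (3, 4)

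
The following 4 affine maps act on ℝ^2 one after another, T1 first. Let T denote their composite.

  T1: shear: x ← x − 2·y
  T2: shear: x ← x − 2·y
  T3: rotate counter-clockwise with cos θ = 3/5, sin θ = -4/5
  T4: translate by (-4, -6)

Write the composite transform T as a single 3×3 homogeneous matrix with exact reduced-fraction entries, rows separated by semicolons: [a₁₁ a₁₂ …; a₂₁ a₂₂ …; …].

T1 = [1 -2 0; 0 1 0; 0 0 1]
T2·T1 = [1 -4 0; 0 1 0; 0 0 1]
T3·…·T1 = [3/5 -8/5 0; -4/5 19/5 0; 0 0 1]
T4·…·T1 = [3/5 -8/5 -4; -4/5 19/5 -6; 0 0 1]

T = [3/5 -8/5 -4; -4/5 19/5 -6; 0 0 1]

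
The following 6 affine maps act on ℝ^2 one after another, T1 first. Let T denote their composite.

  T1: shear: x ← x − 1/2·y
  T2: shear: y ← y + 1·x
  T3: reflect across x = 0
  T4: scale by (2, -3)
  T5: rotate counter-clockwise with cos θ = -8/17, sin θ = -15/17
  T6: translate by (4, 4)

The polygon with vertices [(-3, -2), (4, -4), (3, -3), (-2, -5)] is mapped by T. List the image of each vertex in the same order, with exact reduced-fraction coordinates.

image vertices: (216/17, -88/17), (74/17, 296/17), (145/34, 239/17), (557/34, -25/17)

T1 shear: x ← x − 1/2·y: (-3, -2) → (-2, -2); (4, -4) → (6, -4); (3, -3) → (9/2, -3); (-2, -5) → (1/2, -5)
T2 shear: y ← y + 1·x: (-2, -2) → (-2, -4); (6, -4) → (6, 2); (9/2, -3) → (9/2, 3/2); (1/2, -5) → (1/2, -9/2)
T3 reflect across x = 0: (-2, -4) → (2, -4); (6, 2) → (-6, 2); (9/2, 3/2) → (-9/2, 3/2); (1/2, -9/2) → (-1/2, -9/2)
T4 scale by (2, -3): (2, -4) → (4, 12); (-6, 2) → (-12, -6); (-9/2, 3/2) → (-9, -9/2); (-1/2, -9/2) → (-1, 27/2)
T5 rotate counter-clockwise with cos θ = -8/17, sin θ = -15/17: (4, 12) → (148/17, -156/17); (-12, -6) → (6/17, 228/17); (-9, -9/2) → (9/34, 171/17); (-1, 27/2) → (421/34, -93/17)
T6 translate by (4, 4): (148/17, -156/17) → (216/17, -88/17); (6/17, 228/17) → (74/17, 296/17); (9/34, 171/17) → (145/34, 239/17); (421/34, -93/17) → (557/34, -25/17)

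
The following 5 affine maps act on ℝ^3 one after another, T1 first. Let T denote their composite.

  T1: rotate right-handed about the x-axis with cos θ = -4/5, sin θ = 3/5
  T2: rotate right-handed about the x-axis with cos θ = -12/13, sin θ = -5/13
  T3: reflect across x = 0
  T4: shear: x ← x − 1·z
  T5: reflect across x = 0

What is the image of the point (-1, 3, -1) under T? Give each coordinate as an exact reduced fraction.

T(p) = (-176/65, 173/65, -111/65)

T1 rotate right-handed about the x-axis with cos θ = -4/5, sin θ = 3/5: (-1, 3, -1) → (-1, -9/5, 13/5)
T2 rotate right-handed about the x-axis with cos θ = -12/13, sin θ = -5/13: (-1, -9/5, 13/5) → (-1, 173/65, -111/65)
T3 reflect across x = 0: (-1, 173/65, -111/65) → (1, 173/65, -111/65)
T4 shear: x ← x − 1·z: (1, 173/65, -111/65) → (176/65, 173/65, -111/65)
T5 reflect across x = 0: (176/65, 173/65, -111/65) → (-176/65, 173/65, -111/65)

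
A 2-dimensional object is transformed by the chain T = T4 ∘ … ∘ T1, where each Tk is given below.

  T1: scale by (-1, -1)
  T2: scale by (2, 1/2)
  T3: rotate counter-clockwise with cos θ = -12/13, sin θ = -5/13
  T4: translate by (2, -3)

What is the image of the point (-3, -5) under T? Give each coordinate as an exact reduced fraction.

T1 scale by (-1, -1): (-3, -5) → (3, 5)
T2 scale by (2, 1/2): (3, 5) → (6, 5/2)
T3 rotate counter-clockwise with cos θ = -12/13, sin θ = -5/13: (6, 5/2) → (-119/26, -60/13)
T4 translate by (2, -3): (-119/26, -60/13) → (-67/26, -99/13)

T(p) = (-67/26, -99/13)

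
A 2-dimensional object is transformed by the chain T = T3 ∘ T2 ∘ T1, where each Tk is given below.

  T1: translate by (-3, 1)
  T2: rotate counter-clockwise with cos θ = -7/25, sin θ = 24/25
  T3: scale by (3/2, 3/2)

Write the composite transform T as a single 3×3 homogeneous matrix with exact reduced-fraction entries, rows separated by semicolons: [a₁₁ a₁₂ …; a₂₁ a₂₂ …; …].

T1 = [1 0 -3; 0 1 1; 0 0 1]
T2·T1 = [-7/25 -24/25 -3/25; 24/25 -7/25 -79/25; 0 0 1]
T3·…·T1 = [-21/50 -36/25 -9/50; 36/25 -21/50 -237/50; 0 0 1]

T = [-21/50 -36/25 -9/50; 36/25 -21/50 -237/50; 0 0 1]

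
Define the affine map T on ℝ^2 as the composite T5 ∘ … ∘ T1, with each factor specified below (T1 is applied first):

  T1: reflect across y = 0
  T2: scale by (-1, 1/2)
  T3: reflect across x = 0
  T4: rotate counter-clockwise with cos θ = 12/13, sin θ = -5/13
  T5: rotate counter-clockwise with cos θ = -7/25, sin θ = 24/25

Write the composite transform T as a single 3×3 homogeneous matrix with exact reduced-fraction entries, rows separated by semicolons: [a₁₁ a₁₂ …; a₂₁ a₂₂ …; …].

T = [36/325 323/650 0; 323/325 -18/325 0; 0 0 1]

T1 = [1 0 0; 0 -1 0; 0 0 1]
T2·T1 = [-1 0 0; 0 -1/2 0; 0 0 1]
T3·…·T1 = [1 0 0; 0 -1/2 0; 0 0 1]
T4·…·T1 = [12/13 -5/26 0; -5/13 -6/13 0; 0 0 1]
T5·…·T1 = [36/325 323/650 0; 323/325 -18/325 0; 0 0 1]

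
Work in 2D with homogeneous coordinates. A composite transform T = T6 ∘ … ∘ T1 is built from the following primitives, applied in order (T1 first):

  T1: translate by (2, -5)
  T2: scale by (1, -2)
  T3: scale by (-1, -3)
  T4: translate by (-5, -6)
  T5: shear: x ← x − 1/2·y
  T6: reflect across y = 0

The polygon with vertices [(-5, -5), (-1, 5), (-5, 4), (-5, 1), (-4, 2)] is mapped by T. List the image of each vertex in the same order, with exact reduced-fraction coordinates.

image vertices: (31, 66), (-3, 6), (4, 12), (13, 30), (9, 24)

T1 translate by (2, -5): (-5, -5) → (-3, -10); (-1, 5) → (1, 0); (-5, 4) → (-3, -1); (-5, 1) → (-3, -4); (-4, 2) → (-2, -3)
T2 scale by (1, -2): (-3, -10) → (-3, 20); (1, 0) → (1, 0); (-3, -1) → (-3, 2); (-3, -4) → (-3, 8); (-2, -3) → (-2, 6)
T3 scale by (-1, -3): (-3, 20) → (3, -60); (1, 0) → (-1, 0); (-3, 2) → (3, -6); (-3, 8) → (3, -24); (-2, 6) → (2, -18)
T4 translate by (-5, -6): (3, -60) → (-2, -66); (-1, 0) → (-6, -6); (3, -6) → (-2, -12); (3, -24) → (-2, -30); (2, -18) → (-3, -24)
T5 shear: x ← x − 1/2·y: (-2, -66) → (31, -66); (-6, -6) → (-3, -6); (-2, -12) → (4, -12); (-2, -30) → (13, -30); (-3, -24) → (9, -24)
T6 reflect across y = 0: (31, -66) → (31, 66); (-3, -6) → (-3, 6); (4, -12) → (4, 12); (13, -30) → (13, 30); (9, -24) → (9, 24)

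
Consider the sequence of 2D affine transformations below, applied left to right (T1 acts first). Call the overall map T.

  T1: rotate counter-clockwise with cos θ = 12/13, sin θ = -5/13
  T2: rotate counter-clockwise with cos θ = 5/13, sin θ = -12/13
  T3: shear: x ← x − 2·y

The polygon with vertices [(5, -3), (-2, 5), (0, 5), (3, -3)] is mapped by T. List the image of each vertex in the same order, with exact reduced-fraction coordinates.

T1 rotate counter-clockwise with cos θ = 12/13, sin θ = -5/13: (5, -3) → (45/13, -61/13); (-2, 5) → (1/13, 70/13); (0, 5) → (25/13, 60/13); (3, -3) → (21/13, -51/13)
T2 rotate counter-clockwise with cos θ = 5/13, sin θ = -12/13: (45/13, -61/13) → (-3, -5); (1/13, 70/13) → (5, 2); (25/13, 60/13) → (5, 0); (21/13, -51/13) → (-3, -3)
T3 shear: x ← x − 2·y: (-3, -5) → (7, -5); (5, 2) → (1, 2); (5, 0) → (5, 0); (-3, -3) → (3, -3)

image vertices: (7, -5), (1, 2), (5, 0), (3, -3)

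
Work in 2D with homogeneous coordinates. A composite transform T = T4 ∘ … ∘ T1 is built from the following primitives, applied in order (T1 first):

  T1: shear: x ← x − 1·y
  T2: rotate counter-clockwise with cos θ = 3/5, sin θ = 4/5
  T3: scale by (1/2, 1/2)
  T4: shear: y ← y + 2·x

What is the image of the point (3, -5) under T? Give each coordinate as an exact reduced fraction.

T(p) = (22/5, 21/2)

T1 shear: x ← x − 1·y: (3, -5) → (8, -5)
T2 rotate counter-clockwise with cos θ = 3/5, sin θ = 4/5: (8, -5) → (44/5, 17/5)
T3 scale by (1/2, 1/2): (44/5, 17/5) → (22/5, 17/10)
T4 shear: y ← y + 2·x: (22/5, 17/10) → (22/5, 21/2)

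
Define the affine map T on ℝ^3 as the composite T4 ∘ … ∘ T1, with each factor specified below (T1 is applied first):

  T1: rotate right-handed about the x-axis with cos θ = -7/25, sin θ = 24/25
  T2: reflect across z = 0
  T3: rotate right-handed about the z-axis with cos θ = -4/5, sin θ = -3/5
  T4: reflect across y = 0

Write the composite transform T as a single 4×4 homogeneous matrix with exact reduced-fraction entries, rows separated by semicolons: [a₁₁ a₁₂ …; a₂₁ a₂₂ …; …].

T = [-4/5 -21/125 -72/125 0; 3/5 -28/125 -96/125 0; 0 -24/25 7/25 0; 0 0 0 1]

T1 = [1 0 0 0; 0 -7/25 -24/25 0; 0 24/25 -7/25 0; 0 0 0 1]
T2·T1 = [1 0 0 0; 0 -7/25 -24/25 0; 0 -24/25 7/25 0; 0 0 0 1]
T3·…·T1 = [-4/5 -21/125 -72/125 0; -3/5 28/125 96/125 0; 0 -24/25 7/25 0; 0 0 0 1]
T4·…·T1 = [-4/5 -21/125 -72/125 0; 3/5 -28/125 -96/125 0; 0 -24/25 7/25 0; 0 0 0 1]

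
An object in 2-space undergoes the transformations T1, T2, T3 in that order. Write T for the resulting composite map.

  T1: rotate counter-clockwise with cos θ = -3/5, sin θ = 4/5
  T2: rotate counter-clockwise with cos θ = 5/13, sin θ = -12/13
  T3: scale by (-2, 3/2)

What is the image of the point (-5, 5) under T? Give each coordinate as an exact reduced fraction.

T(p) = (178/13, -69/26)

T1 rotate counter-clockwise with cos θ = -3/5, sin θ = 4/5: (-5, 5) → (-1, -7)
T2 rotate counter-clockwise with cos θ = 5/13, sin θ = -12/13: (-1, -7) → (-89/13, -23/13)
T3 scale by (-2, 3/2): (-89/13, -23/13) → (178/13, -69/26)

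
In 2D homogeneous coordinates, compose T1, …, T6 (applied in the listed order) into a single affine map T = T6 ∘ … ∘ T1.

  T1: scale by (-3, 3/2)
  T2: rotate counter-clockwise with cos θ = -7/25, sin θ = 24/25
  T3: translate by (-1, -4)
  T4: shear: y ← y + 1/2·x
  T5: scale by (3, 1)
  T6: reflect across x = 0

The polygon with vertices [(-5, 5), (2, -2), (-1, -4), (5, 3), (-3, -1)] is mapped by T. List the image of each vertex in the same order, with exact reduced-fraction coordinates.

image vertices: (186/5, 21/10), (-267/25, -357/50), (-294/25, 63/25), (84/25, -1011/50), (156/25, 201/50)

T1 scale by (-3, 3/2): (-5, 5) → (15, 15/2); (2, -2) → (-6, -3); (-1, -4) → (3, -6); (5, 3) → (-15, 9/2); (-3, -1) → (9, -3/2)
T2 rotate counter-clockwise with cos θ = -7/25, sin θ = 24/25: (15, 15/2) → (-57/5, 123/10); (-6, -3) → (114/25, -123/25); (3, -6) → (123/25, 114/25); (-15, 9/2) → (-3/25, -783/50); (9, -3/2) → (-27/25, 453/50)
T3 translate by (-1, -4): (-57/5, 123/10) → (-62/5, 83/10); (114/25, -123/25) → (89/25, -223/25); (123/25, 114/25) → (98/25, 14/25); (-3/25, -783/50) → (-28/25, -983/50); (-27/25, 453/50) → (-52/25, 253/50)
T4 shear: y ← y + 1/2·x: (-62/5, 83/10) → (-62/5, 21/10); (89/25, -223/25) → (89/25, -357/50); (98/25, 14/25) → (98/25, 63/25); (-28/25, -983/50) → (-28/25, -1011/50); (-52/25, 253/50) → (-52/25, 201/50)
T5 scale by (3, 1): (-62/5, 21/10) → (-186/5, 21/10); (89/25, -357/50) → (267/25, -357/50); (98/25, 63/25) → (294/25, 63/25); (-28/25, -1011/50) → (-84/25, -1011/50); (-52/25, 201/50) → (-156/25, 201/50)
T6 reflect across x = 0: (-186/5, 21/10) → (186/5, 21/10); (267/25, -357/50) → (-267/25, -357/50); (294/25, 63/25) → (-294/25, 63/25); (-84/25, -1011/50) → (84/25, -1011/50); (-156/25, 201/50) → (156/25, 201/50)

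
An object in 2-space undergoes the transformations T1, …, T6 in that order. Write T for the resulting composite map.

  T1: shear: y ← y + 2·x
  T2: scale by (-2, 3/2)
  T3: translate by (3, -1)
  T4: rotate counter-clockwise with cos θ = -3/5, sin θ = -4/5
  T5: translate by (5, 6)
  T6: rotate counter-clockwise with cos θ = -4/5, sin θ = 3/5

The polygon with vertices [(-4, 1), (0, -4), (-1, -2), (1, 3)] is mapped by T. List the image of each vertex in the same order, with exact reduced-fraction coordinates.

T1 shear: y ← y + 2·x: (-4, 1) → (-4, -7); (0, -4) → (0, -4); (-1, -2) → (-1, -4); (1, 3) → (1, 5)
T2 scale by (-2, 3/2): (-4, -7) → (8, -21/2); (0, -4) → (0, -6); (-1, -4) → (2, -6); (1, 5) → (-2, 15/2)
T3 translate by (3, -1): (8, -21/2) → (11, -23/2); (0, -6) → (3, -7); (2, -6) → (5, -7); (-2, 15/2) → (1, 13/2)
T4 rotate counter-clockwise with cos θ = -3/5, sin θ = -4/5: (11, -23/2) → (-79/5, -19/10); (3, -7) → (-37/5, 9/5); (5, -7) → (-43/5, 1/5); (1, 13/2) → (23/5, -47/10)
T5 translate by (5, 6): (-79/5, -19/10) → (-54/5, 41/10); (-37/5, 9/5) → (-12/5, 39/5); (-43/5, 1/5) → (-18/5, 31/5); (23/5, -47/10) → (48/5, 13/10)
T6 rotate counter-clockwise with cos θ = -4/5, sin θ = 3/5: (-54/5, 41/10) → (309/50, -244/25); (-12/5, 39/5) → (-69/25, -192/25); (-18/5, 31/5) → (-21/25, -178/25); (48/5, 13/10) → (-423/50, 118/25)

image vertices: (309/50, -244/25), (-69/25, -192/25), (-21/25, -178/25), (-423/50, 118/25)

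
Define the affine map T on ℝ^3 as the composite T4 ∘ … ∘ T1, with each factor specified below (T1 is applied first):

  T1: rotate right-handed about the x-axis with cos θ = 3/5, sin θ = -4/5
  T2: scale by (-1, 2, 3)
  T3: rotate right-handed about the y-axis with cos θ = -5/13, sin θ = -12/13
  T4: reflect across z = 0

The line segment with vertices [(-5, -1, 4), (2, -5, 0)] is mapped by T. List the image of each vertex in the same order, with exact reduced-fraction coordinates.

T1 rotate right-handed about the x-axis with cos θ = 3/5, sin θ = -4/5: (-5, -1, 4) → (-5, 13/5, 16/5); (2, -5, 0) → (2, -3, 4)
T2 scale by (-1, 2, 3): (-5, 13/5, 16/5) → (5, 26/5, 48/5); (2, -3, 4) → (-2, -6, 12)
T3 rotate right-handed about the y-axis with cos θ = -5/13, sin θ = -12/13: (5, 26/5, 48/5) → (-701/65, 26/5, 12/13); (-2, -6, 12) → (-134/13, -6, -84/13)
T4 reflect across z = 0: (-701/65, 26/5, 12/13) → (-701/65, 26/5, -12/13); (-134/13, -6, -84/13) → (-134/13, -6, 84/13)

image vertices: (-701/65, 26/5, -12/13), (-134/13, -6, 84/13)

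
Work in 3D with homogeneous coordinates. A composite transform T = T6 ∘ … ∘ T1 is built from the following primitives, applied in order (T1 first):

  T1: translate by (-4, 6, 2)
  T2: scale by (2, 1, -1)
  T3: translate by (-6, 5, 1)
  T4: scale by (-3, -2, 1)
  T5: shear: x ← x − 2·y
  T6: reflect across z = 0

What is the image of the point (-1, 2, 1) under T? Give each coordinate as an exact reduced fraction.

T(p) = (100, -26, 2)

T1 translate by (-4, 6, 2): (-1, 2, 1) → (-5, 8, 3)
T2 scale by (2, 1, -1): (-5, 8, 3) → (-10, 8, -3)
T3 translate by (-6, 5, 1): (-10, 8, -3) → (-16, 13, -2)
T4 scale by (-3, -2, 1): (-16, 13, -2) → (48, -26, -2)
T5 shear: x ← x − 2·y: (48, -26, -2) → (100, -26, -2)
T6 reflect across z = 0: (100, -26, -2) → (100, -26, 2)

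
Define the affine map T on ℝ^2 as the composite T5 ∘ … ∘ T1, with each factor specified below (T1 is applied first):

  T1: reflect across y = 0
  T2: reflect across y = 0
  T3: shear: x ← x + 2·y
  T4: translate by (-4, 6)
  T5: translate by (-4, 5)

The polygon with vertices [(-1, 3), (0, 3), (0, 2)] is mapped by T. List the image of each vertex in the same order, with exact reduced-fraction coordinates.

image vertices: (-3, 14), (-2, 14), (-4, 13)

T1 reflect across y = 0: (-1, 3) → (-1, -3); (0, 3) → (0, -3); (0, 2) → (0, -2)
T2 reflect across y = 0: (-1, -3) → (-1, 3); (0, -3) → (0, 3); (0, -2) → (0, 2)
T3 shear: x ← x + 2·y: (-1, 3) → (5, 3); (0, 3) → (6, 3); (0, 2) → (4, 2)
T4 translate by (-4, 6): (5, 3) → (1, 9); (6, 3) → (2, 9); (4, 2) → (0, 8)
T5 translate by (-4, 5): (1, 9) → (-3, 14); (2, 9) → (-2, 14); (0, 8) → (-4, 13)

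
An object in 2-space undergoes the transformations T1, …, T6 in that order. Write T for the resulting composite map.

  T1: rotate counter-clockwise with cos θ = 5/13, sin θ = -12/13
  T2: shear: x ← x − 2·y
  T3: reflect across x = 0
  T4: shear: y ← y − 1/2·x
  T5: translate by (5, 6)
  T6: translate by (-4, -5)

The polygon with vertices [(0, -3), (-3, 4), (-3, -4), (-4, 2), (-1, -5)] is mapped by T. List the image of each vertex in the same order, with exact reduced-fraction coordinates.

image vertices: (19/13, -5/13), (92/13, 59/26), (108/13, -37/26), (125/13, 15/13), (4, -3/2)

T1 rotate counter-clockwise with cos θ = 5/13, sin θ = -12/13: (0, -3) → (-36/13, -15/13); (-3, 4) → (33/13, 56/13); (-3, -4) → (-63/13, 16/13); (-4, 2) → (4/13, 58/13); (-1, -5) → (-5, -1)
T2 shear: x ← x − 2·y: (-36/13, -15/13) → (-6/13, -15/13); (33/13, 56/13) → (-79/13, 56/13); (-63/13, 16/13) → (-95/13, 16/13); (4/13, 58/13) → (-112/13, 58/13); (-5, -1) → (-3, -1)
T3 reflect across x = 0: (-6/13, -15/13) → (6/13, -15/13); (-79/13, 56/13) → (79/13, 56/13); (-95/13, 16/13) → (95/13, 16/13); (-112/13, 58/13) → (112/13, 58/13); (-3, -1) → (3, -1)
T4 shear: y ← y − 1/2·x: (6/13, -15/13) → (6/13, -18/13); (79/13, 56/13) → (79/13, 33/26); (95/13, 16/13) → (95/13, -63/26); (112/13, 58/13) → (112/13, 2/13); (3, -1) → (3, -5/2)
T5 translate by (5, 6): (6/13, -18/13) → (71/13, 60/13); (79/13, 33/26) → (144/13, 189/26); (95/13, -63/26) → (160/13, 93/26); (112/13, 2/13) → (177/13, 80/13); (3, -5/2) → (8, 7/2)
T6 translate by (-4, -5): (71/13, 60/13) → (19/13, -5/13); (144/13, 189/26) → (92/13, 59/26); (160/13, 93/26) → (108/13, -37/26); (177/13, 80/13) → (125/13, 15/13); (8, 7/2) → (4, -3/2)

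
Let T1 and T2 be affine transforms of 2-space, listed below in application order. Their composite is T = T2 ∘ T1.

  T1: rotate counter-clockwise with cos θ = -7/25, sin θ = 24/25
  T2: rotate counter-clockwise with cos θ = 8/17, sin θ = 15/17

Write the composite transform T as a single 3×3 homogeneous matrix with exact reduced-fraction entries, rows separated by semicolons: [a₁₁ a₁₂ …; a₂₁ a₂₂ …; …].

T1 = [-7/25 -24/25 0; 24/25 -7/25 0; 0 0 1]
T2·T1 = [-416/425 -87/425 0; 87/425 -416/425 0; 0 0 1]

T = [-416/425 -87/425 0; 87/425 -416/425 0; 0 0 1]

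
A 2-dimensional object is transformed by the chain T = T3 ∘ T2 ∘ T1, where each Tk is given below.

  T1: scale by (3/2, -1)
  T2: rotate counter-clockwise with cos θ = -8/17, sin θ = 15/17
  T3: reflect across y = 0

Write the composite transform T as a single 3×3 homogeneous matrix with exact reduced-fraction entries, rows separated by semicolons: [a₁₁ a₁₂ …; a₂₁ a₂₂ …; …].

T1 = [3/2 0 0; 0 -1 0; 0 0 1]
T2·T1 = [-12/17 15/17 0; 45/34 8/17 0; 0 0 1]
T3·…·T1 = [-12/17 15/17 0; -45/34 -8/17 0; 0 0 1]

T = [-12/17 15/17 0; -45/34 -8/17 0; 0 0 1]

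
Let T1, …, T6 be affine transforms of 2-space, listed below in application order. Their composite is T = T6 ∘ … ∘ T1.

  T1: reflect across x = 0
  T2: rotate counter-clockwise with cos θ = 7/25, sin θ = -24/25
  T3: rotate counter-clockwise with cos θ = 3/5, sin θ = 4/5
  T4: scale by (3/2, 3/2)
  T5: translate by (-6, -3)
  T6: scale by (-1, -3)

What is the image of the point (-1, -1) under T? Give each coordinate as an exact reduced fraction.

T(p) = (1281/250, 3699/250)

T1 reflect across x = 0: (-1, -1) → (1, -1)
T2 rotate counter-clockwise with cos θ = 7/25, sin θ = -24/25: (1, -1) → (-17/25, -31/25)
T3 rotate counter-clockwise with cos θ = 3/5, sin θ = 4/5: (-17/25, -31/25) → (73/125, -161/125)
T4 scale by (3/2, 3/2): (73/125, -161/125) → (219/250, -483/250)
T5 translate by (-6, -3): (219/250, -483/250) → (-1281/250, -1233/250)
T6 scale by (-1, -3): (-1281/250, -1233/250) → (1281/250, 3699/250)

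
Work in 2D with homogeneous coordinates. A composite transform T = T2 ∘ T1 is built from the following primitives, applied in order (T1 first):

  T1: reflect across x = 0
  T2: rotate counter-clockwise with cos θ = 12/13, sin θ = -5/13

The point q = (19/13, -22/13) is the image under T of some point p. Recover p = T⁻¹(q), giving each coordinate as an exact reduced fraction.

T1 = [-1 0 0; 0 1 0; 0 0 1]
T2·T1 = [-12/13 5/13 0; 5/13 12/13 0; 0 0 1]
det M = -1; M⁻¹ = [-12/13 5/13 0; 5/13 12/13 0; 0 0 1]
M⁻¹ · (19/13, -22/13)ᵀ = (-2, -1)ᵀ

p = (-2, -1)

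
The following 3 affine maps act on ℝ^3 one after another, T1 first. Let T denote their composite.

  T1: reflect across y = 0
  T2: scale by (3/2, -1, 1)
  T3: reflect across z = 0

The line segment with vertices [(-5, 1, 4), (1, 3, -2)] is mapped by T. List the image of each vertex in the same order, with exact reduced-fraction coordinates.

T1 reflect across y = 0: (-5, 1, 4) → (-5, -1, 4); (1, 3, -2) → (1, -3, -2)
T2 scale by (3/2, -1, 1): (-5, -1, 4) → (-15/2, 1, 4); (1, -3, -2) → (3/2, 3, -2)
T3 reflect across z = 0: (-15/2, 1, 4) → (-15/2, 1, -4); (3/2, 3, -2) → (3/2, 3, 2)

image vertices: (-15/2, 1, -4), (3/2, 3, 2)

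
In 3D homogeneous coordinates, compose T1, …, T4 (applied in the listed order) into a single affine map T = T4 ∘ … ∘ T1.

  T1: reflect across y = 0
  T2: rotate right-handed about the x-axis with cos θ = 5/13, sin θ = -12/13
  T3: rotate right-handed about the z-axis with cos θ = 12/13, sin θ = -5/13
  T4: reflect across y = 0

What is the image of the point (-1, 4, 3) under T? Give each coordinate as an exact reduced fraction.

T1 reflect across y = 0: (-1, 4, 3) → (-1, -4, 3)
T2 rotate right-handed about the x-axis with cos θ = 5/13, sin θ = -12/13: (-1, -4, 3) → (-1, 16/13, 63/13)
T3 rotate right-handed about the z-axis with cos θ = 12/13, sin θ = -5/13: (-1, 16/13, 63/13) → (-76/169, 257/169, 63/13)
T4 reflect across y = 0: (-76/169, 257/169, 63/13) → (-76/169, -257/169, 63/13)

T(p) = (-76/169, -257/169, 63/13)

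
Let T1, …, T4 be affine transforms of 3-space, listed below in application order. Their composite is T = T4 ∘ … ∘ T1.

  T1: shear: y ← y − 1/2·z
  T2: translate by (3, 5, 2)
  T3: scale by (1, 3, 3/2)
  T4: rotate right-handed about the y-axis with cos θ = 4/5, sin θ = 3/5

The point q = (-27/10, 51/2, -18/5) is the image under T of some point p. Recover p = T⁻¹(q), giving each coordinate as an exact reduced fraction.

p = (-3, 1, -5)

T1 = [1 0 0 0; 0 1 -1/2 0; 0 0 1 0; 0 0 0 1]
T2·T1 = [1 0 0 3; 0 1 -1/2 5; 0 0 1 2; 0 0 0 1]
T3·…·T1 = [1 0 0 3; 0 3 -3/2 15; 0 0 3/2 3; 0 0 0 1]
T4·…·T1 = [4/5 0 9/10 21/5; 0 3 -3/2 15; -3/5 0 6/5 3/5; 0 0 0 1]
det M = 9/2; M⁻¹ = [4/5 0 -3/5 -3; 1/5 1/3 4/15 -6; 2/5 0 8/15 -2; 0 0 0 1]
M⁻¹ · (-27/10, 51/2, -18/5)ᵀ = (-3, 1, -5)ᵀ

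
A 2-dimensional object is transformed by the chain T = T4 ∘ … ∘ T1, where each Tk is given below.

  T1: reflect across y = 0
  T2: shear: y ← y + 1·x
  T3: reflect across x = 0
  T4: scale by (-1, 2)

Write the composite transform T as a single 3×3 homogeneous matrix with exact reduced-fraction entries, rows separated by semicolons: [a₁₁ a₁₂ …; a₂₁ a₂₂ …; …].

T = [1 0 0; 2 -2 0; 0 0 1]

T1 = [1 0 0; 0 -1 0; 0 0 1]
T2·T1 = [1 0 0; 1 -1 0; 0 0 1]
T3·…·T1 = [-1 0 0; 1 -1 0; 0 0 1]
T4·…·T1 = [1 0 0; 2 -2 0; 0 0 1]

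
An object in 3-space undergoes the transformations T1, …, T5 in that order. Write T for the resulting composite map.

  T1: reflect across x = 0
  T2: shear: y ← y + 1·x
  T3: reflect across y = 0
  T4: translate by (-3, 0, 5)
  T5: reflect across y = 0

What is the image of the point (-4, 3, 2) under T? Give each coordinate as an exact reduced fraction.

T(p) = (1, 7, 7)

T1 reflect across x = 0: (-4, 3, 2) → (4, 3, 2)
T2 shear: y ← y + 1·x: (4, 3, 2) → (4, 7, 2)
T3 reflect across y = 0: (4, 7, 2) → (4, -7, 2)
T4 translate by (-3, 0, 5): (4, -7, 2) → (1, -7, 7)
T5 reflect across y = 0: (1, -7, 7) → (1, 7, 7)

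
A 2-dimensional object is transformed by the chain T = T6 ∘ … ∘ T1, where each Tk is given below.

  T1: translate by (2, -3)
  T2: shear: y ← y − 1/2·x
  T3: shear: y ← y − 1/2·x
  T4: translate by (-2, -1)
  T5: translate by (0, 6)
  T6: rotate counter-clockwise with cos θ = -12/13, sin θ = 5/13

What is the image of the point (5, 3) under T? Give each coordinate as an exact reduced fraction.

T1 translate by (2, -3): (5, 3) → (7, 0)
T2 shear: y ← y − 1/2·x: (7, 0) → (7, -7/2)
T3 shear: y ← y − 1/2·x: (7, -7/2) → (7, -7)
T4 translate by (-2, -1): (7, -7) → (5, -8)
T5 translate by (0, 6): (5, -8) → (5, -2)
T6 rotate counter-clockwise with cos θ = -12/13, sin θ = 5/13: (5, -2) → (-50/13, 49/13)

T(p) = (-50/13, 49/13)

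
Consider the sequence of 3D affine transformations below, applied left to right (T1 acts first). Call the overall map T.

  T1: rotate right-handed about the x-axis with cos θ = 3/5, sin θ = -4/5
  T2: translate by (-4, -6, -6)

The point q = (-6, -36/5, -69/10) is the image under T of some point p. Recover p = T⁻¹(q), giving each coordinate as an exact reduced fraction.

p = (-2, 0, -3/2)

T1 = [1 0 0 0; 0 3/5 4/5 0; 0 -4/5 3/5 0; 0 0 0 1]
T2·T1 = [1 0 0 -4; 0 3/5 4/5 -6; 0 -4/5 3/5 -6; 0 0 0 1]
det M = 1; M⁻¹ = [1 0 0 4; 0 3/5 -4/5 -6/5; 0 4/5 3/5 42/5; 0 0 0 1]
M⁻¹ · (-6, -36/5, -69/10)ᵀ = (-2, 0, -3/2)ᵀ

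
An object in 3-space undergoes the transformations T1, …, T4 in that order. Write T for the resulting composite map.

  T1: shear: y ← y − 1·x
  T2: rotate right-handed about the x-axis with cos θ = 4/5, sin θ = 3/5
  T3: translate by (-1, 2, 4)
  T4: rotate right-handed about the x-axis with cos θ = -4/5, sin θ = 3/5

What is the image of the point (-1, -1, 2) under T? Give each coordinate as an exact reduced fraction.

T1 shear: y ← y − 1·x: (-1, -1, 2) → (-1, 0, 2)
T2 rotate right-handed about the x-axis with cos θ = 4/5, sin θ = 3/5: (-1, 0, 2) → (-1, -6/5, 8/5)
T3 translate by (-1, 2, 4): (-1, -6/5, 8/5) → (-2, 4/5, 28/5)
T4 rotate right-handed about the x-axis with cos θ = -4/5, sin θ = 3/5: (-2, 4/5, 28/5) → (-2, -4, -4)

T(p) = (-2, -4, -4)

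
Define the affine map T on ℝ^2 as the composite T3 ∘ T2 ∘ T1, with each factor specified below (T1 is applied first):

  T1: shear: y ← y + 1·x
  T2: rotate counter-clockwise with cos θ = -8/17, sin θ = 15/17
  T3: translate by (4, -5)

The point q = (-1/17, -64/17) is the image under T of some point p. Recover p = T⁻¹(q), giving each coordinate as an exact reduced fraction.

T1 = [1 0 0; 1 1 0; 0 0 1]
T2·T1 = [-23/17 -15/17 0; 7/17 -8/17 0; 0 0 1]
T3·…·T1 = [-23/17 -15/17 4; 7/17 -8/17 -5; 0 0 1]
det M = 1; M⁻¹ = [-8/17 15/17 107/17; -7/17 -23/17 -87/17; 0 0 1]
M⁻¹ · (-1/17, -64/17)ᵀ = (3, 0)ᵀ

p = (3, 0)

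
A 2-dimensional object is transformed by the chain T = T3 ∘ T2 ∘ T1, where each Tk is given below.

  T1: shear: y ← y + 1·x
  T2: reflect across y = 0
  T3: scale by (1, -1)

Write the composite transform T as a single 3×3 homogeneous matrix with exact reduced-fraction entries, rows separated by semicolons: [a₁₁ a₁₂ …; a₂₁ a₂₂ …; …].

T = [1 0 0; 1 1 0; 0 0 1]

T1 = [1 0 0; 1 1 0; 0 0 1]
T2·T1 = [1 0 0; -1 -1 0; 0 0 1]
T3·…·T1 = [1 0 0; 1 1 0; 0 0 1]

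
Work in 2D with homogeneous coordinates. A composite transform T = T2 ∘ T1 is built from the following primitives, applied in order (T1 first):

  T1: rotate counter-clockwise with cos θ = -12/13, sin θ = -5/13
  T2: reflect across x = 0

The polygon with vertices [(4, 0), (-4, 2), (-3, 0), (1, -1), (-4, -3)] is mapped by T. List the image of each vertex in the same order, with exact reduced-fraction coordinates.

T1 rotate counter-clockwise with cos θ = -12/13, sin θ = -5/13: (4, 0) → (-48/13, -20/13); (-4, 2) → (58/13, -4/13); (-3, 0) → (36/13, 15/13); (1, -1) → (-17/13, 7/13); (-4, -3) → (33/13, 56/13)
T2 reflect across x = 0: (-48/13, -20/13) → (48/13, -20/13); (58/13, -4/13) → (-58/13, -4/13); (36/13, 15/13) → (-36/13, 15/13); (-17/13, 7/13) → (17/13, 7/13); (33/13, 56/13) → (-33/13, 56/13)

image vertices: (48/13, -20/13), (-58/13, -4/13), (-36/13, 15/13), (17/13, 7/13), (-33/13, 56/13)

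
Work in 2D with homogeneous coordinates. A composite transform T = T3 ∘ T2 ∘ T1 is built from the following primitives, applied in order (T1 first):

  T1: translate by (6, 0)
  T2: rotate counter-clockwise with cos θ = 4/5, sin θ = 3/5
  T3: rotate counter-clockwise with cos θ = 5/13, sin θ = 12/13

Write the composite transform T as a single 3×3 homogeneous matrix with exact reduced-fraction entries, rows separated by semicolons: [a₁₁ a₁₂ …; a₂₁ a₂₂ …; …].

T1 = [1 0 6; 0 1 0; 0 0 1]
T2·T1 = [4/5 -3/5 24/5; 3/5 4/5 18/5; 0 0 1]
T3·…·T1 = [-16/65 -63/65 -96/65; 63/65 -16/65 378/65; 0 0 1]

T = [-16/65 -63/65 -96/65; 63/65 -16/65 378/65; 0 0 1]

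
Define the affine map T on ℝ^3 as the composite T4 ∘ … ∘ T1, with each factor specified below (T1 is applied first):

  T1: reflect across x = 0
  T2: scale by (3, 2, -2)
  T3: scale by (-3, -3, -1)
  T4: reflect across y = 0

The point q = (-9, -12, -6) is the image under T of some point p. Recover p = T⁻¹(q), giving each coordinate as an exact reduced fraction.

p = (-1, -2, -3)

T1 = [-1 0 0 0; 0 1 0 0; 0 0 1 0; 0 0 0 1]
T2·T1 = [-3 0 0 0; 0 2 0 0; 0 0 -2 0; 0 0 0 1]
T3·…·T1 = [9 0 0 0; 0 -6 0 0; 0 0 2 0; 0 0 0 1]
T4·…·T1 = [9 0 0 0; 0 6 0 0; 0 0 2 0; 0 0 0 1]
det M = 108; M⁻¹ = [1/9 0 0 0; 0 1/6 0 0; 0 0 1/2 0; 0 0 0 1]
M⁻¹ · (-9, -12, -6)ᵀ = (-1, -2, -3)ᵀ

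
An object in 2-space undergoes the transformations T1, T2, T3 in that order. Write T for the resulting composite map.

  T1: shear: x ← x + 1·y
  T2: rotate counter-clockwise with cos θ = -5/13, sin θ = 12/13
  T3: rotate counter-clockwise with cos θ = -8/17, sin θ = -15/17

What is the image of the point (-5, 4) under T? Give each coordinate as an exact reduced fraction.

T(p) = (-8/13, 53/13)

T1 shear: x ← x + 1·y: (-5, 4) → (-1, 4)
T2 rotate counter-clockwise with cos θ = -5/13, sin θ = 12/13: (-1, 4) → (-43/13, -32/13)
T3 rotate counter-clockwise with cos θ = -8/17, sin θ = -15/17: (-43/13, -32/13) → (-8/13, 53/13)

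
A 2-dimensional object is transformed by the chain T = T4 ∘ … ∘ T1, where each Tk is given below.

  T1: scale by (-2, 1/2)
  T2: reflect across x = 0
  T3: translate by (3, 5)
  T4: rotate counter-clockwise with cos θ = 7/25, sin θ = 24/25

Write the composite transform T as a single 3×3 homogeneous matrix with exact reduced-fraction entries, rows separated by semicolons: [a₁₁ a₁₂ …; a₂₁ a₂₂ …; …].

T = [14/25 -12/25 -99/25; 48/25 7/50 107/25; 0 0 1]

T1 = [-2 0 0; 0 1/2 0; 0 0 1]
T2·T1 = [2 0 0; 0 1/2 0; 0 0 1]
T3·…·T1 = [2 0 3; 0 1/2 5; 0 0 1]
T4·…·T1 = [14/25 -12/25 -99/25; 48/25 7/50 107/25; 0 0 1]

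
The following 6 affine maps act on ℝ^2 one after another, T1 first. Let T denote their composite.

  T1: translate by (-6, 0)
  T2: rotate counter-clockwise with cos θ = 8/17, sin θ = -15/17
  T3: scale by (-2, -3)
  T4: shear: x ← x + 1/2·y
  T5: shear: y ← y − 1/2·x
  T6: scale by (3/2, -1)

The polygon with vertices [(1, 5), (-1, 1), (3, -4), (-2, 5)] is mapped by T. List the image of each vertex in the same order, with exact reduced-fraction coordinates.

image vertices: (-1455/68, 895/68), (-525/68, 1181/68), (891/68, 453/68), (-393/17, 349/17)

T1 translate by (-6, 0): (1, 5) → (-5, 5); (-1, 1) → (-7, 1); (3, -4) → (-3, -4); (-2, 5) → (-8, 5)
T2 rotate counter-clockwise with cos θ = 8/17, sin θ = -15/17: (-5, 5) → (35/17, 115/17); (-7, 1) → (-41/17, 113/17); (-3, -4) → (-84/17, 13/17); (-8, 5) → (11/17, 160/17)
T3 scale by (-2, -3): (35/17, 115/17) → (-70/17, -345/17); (-41/17, 113/17) → (82/17, -339/17); (-84/17, 13/17) → (168/17, -39/17); (11/17, 160/17) → (-22/17, -480/17)
T4 shear: x ← x + 1/2·y: (-70/17, -345/17) → (-485/34, -345/17); (82/17, -339/17) → (-175/34, -339/17); (168/17, -39/17) → (297/34, -39/17); (-22/17, -480/17) → (-262/17, -480/17)
T5 shear: y ← y − 1/2·x: (-485/34, -345/17) → (-485/34, -895/68); (-175/34, -339/17) → (-175/34, -1181/68); (297/34, -39/17) → (297/34, -453/68); (-262/17, -480/17) → (-262/17, -349/17)
T6 scale by (3/2, -1): (-485/34, -895/68) → (-1455/68, 895/68); (-175/34, -1181/68) → (-525/68, 1181/68); (297/34, -453/68) → (891/68, 453/68); (-262/17, -349/17) → (-393/17, 349/17)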